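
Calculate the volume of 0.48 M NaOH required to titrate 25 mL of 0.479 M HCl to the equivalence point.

At equivalence: moles acid = moles base. moles HCl = 0.479 × 25/1000 = 0.01197 mol. V_base = moles / 0.48 × 1000 = 24.9 mL.

V_{base} = 24.9 mL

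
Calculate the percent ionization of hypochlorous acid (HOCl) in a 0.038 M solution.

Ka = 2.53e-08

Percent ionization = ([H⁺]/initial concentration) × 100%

Using Ka equilibrium: x² + Ka×x - Ka×C = 0. Solving: [H⁺] = 3.0994e-05. Percent = (3.0994e-05/0.038) × 100

Percent ionization = 0.0816%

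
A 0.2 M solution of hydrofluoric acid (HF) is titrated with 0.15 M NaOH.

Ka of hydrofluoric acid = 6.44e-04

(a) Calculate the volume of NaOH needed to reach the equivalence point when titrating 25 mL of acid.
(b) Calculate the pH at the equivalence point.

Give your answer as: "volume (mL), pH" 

moles acid = 0.2 × 25/1000 = 0.005 mol; V_base = moles/0.15 × 1000 = 33.3 mL. At equivalence only the conjugate base is present: [A⁻] = 0.005/0.058 = 8.5714e-02 M. Kb = Kw/Ka = 1.55e-11; [OH⁻] = √(Kb × [A⁻]) = 1.1537e-06; pOH = 5.94; pH = 14 - pOH = 8.06.

V = 33.3 mL, pH = 8.06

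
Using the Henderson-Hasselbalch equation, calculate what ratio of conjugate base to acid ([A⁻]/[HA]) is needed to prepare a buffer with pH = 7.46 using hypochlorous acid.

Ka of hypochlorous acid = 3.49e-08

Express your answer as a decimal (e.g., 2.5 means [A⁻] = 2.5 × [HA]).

pKa = -log(3.49e-08) = 7.4572. pH = pKa + log([A⁻]/[HA]), so log([A⁻]/[HA]) = pH − pKa = 7.46 − 7.4572 = 0.0028. [A⁻]/[HA] = 10^(0.0028) = 1.01

[A⁻]/[HA] = 1.01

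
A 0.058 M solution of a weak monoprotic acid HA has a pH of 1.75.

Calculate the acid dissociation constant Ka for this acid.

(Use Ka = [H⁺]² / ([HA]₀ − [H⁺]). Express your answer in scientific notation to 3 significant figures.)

[H⁺] = 10^(−pH) = 10^(−1.75) = 1.778e-02 M. For HA ⇌ H⁺ + A⁻, Ka = [H⁺][A⁻]/[HA] = [H⁺]² / ([HA]₀ − [H⁺]) = (1.778e-02)² / (0.058 − 1.778e-02) = 7.86e-03.

K_a = 7.86e-03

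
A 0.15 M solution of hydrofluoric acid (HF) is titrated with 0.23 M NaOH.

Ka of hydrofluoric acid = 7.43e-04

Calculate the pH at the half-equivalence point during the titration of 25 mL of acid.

At half-equivalence [HA] = [A⁻], so Henderson-Hasselbalch gives pH = pKa = -log(7.43e-04) = 3.13.

pH = pKa = 3.13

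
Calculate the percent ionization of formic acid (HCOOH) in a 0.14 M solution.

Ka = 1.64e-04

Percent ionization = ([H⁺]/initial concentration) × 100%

Using Ka equilibrium: x² + Ka×x - Ka×C = 0. Solving: [H⁺] = 4.7104e-03. Percent = (4.7104e-03/0.14) × 100

Percent ionization = 3.36%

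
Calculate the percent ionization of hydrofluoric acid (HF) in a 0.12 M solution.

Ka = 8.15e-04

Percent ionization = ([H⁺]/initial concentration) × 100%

Using Ka equilibrium: x² + Ka×x - Ka×C = 0. Solving: [H⁺] = 9.4903e-03. Percent = (9.4903e-03/0.12) × 100

Percent ionization = 7.91%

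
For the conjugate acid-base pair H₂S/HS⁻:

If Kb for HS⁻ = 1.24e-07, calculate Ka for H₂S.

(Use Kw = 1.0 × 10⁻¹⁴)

For a conjugate pair Ka × Kb = Kw, so Ka = Kw/Kb = 1.0 × 10⁻¹⁴ / 1.24e-07 = 8.06e-08.

K_a = 8.06e-08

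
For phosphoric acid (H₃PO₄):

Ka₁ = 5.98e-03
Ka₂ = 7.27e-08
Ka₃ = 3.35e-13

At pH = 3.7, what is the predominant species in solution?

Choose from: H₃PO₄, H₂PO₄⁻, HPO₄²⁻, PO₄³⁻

pKa₁ = 2.22, pKa₂ = 7.14, pKa₃ = 12.47. For a polyprotic acid the predominant species crosses at each pKa: below pKa_n the protonated form dominates, above it the deprotonated form does. At pH = 3.7, the predominant species is H₂PO₄⁻.

H₂PO₄⁻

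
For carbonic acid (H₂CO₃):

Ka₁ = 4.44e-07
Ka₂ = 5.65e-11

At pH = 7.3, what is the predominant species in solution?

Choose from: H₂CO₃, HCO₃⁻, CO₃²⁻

pKa₁ = 6.35, pKa₂ = 10.25. For a polyprotic acid the predominant species crosses at each pKa: below pKa_n the protonated form dominates, above it the deprotonated form does. At pH = 7.3, the predominant species is HCO₃⁻.

HCO₃⁻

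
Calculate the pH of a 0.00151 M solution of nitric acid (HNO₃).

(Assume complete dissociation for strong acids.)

[H⁺] = 0.00151 M for strong acid. pH = -log[H⁺] = -log(0.00151)

pH = 2.82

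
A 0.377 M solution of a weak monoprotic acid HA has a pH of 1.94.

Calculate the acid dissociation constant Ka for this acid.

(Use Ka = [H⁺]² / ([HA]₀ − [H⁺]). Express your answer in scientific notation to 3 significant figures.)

[H⁺] = 10^(−pH) = 10^(−1.94) = 1.148e-02 M. For HA ⇌ H⁺ + A⁻, Ka = [H⁺][A⁻]/[HA] = [H⁺]² / ([HA]₀ − [H⁺]) = (1.148e-02)² / (0.377 − 1.148e-02) = 3.61e-04.

K_a = 3.61e-04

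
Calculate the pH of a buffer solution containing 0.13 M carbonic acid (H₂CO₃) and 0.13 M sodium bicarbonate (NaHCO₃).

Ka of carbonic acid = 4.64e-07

pKa = -log(4.64e-07) = 6.33. pH = pKa + log([A⁻]/[HA]) = 6.33 + log(0.13/0.13)

pH = 6.33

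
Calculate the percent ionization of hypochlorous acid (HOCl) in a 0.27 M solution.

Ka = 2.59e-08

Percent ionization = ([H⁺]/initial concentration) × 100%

Using Ka equilibrium: x² + Ka×x - Ka×C = 0. Solving: [H⁺] = 8.3611e-05. Percent = (8.3611e-05/0.27) × 100

Percent ionization = 0.031%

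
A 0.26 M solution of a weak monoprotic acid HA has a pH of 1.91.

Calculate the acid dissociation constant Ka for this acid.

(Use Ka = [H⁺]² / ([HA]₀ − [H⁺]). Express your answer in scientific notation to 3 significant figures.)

[H⁺] = 10^(−pH) = 10^(−1.91) = 1.230e-02 M. For HA ⇌ H⁺ + A⁻, Ka = [H⁺][A⁻]/[HA] = [H⁺]² / ([HA]₀ − [H⁺]) = (1.230e-02)² / (0.26 − 1.230e-02) = 6.11e-04.

K_a = 6.11e-04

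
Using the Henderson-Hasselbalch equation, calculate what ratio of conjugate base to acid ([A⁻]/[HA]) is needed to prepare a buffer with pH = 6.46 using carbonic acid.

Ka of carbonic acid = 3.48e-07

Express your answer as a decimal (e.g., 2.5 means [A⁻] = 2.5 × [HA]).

pKa = -log(3.48e-07) = 6.4584. pH = pKa + log([A⁻]/[HA]), so log([A⁻]/[HA]) = pH − pKa = 6.46 − 6.4584 = 0.0016. [A⁻]/[HA] = 10^(0.0016) = 1.00

[A⁻]/[HA] = 1.00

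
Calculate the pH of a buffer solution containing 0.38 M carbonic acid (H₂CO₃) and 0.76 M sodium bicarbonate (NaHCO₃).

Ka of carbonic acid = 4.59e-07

pKa = -log(4.59e-07) = 6.34. pH = pKa + log([A⁻]/[HA]) = 6.34 + log(0.76/0.38)

pH = 6.64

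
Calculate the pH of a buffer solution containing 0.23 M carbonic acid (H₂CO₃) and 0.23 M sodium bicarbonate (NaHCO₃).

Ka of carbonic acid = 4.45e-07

pKa = -log(4.45e-07) = 6.35. pH = pKa + log([A⁻]/[HA]) = 6.35 + log(0.23/0.23)

pH = 6.35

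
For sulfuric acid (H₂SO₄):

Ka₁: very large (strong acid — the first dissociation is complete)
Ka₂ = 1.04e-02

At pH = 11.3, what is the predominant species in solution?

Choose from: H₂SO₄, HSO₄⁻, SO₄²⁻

The first dissociation is complete, so H₂SO₄ itself is never the predominant species in water; pKa₂ = -log(1.04e-02) = 1.98. For a polyprotic acid the predominant species crosses at each pKa: below pKa_n the protonated form dominates, above it the deprotonated form does. At pH = 11.3, the predominant species is SO₄²⁻.

SO₄²⁻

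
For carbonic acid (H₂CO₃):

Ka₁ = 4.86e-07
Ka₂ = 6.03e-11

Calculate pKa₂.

pKa₂ = -log(Ka₂) = -log(6.03e-11) = 10.22.

pK_{a2} = 10.22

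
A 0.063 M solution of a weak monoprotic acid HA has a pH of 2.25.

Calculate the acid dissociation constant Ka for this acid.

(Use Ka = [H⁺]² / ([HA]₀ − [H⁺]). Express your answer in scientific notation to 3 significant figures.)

[H⁺] = 10^(−pH) = 10^(−2.25) = 5.623e-03 M. For HA ⇌ H⁺ + A⁻, Ka = [H⁺][A⁻]/[HA] = [H⁺]² / ([HA]₀ − [H⁺]) = (5.623e-03)² / (0.063 − 5.623e-03) = 5.51e-04.

K_a = 5.51e-04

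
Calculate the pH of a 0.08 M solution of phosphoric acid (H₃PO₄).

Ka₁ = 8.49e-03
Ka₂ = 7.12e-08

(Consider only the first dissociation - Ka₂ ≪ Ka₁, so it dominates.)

First dissociation dominates. From Ka₁ = [H⁺][HA⁻]/[H₂A], x² + Ka₁·x − Ka₁·C = 0 with C = 0.08 M and Ka₁ = 8.49e-03. Solving: [H⁺] = (−Ka₁ + √(Ka₁² + 4·Ka₁·C)) / 2 = 2.2160e-02 M. pH = -log(2.2160e-02) = 1.65.

pH = 1.65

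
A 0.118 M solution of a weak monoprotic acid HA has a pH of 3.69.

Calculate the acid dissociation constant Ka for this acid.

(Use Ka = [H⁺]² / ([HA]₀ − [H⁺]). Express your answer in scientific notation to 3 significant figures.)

[H⁺] = 10^(−pH) = 10^(−3.69) = 2.042e-04 M. For HA ⇌ H⁺ + A⁻, Ka = [H⁺][A⁻]/[HA] = [H⁺]² / ([HA]₀ − [H⁺]) = (2.042e-04)² / (0.118 − 2.042e-04) = 3.54e-07.

K_a = 3.54e-07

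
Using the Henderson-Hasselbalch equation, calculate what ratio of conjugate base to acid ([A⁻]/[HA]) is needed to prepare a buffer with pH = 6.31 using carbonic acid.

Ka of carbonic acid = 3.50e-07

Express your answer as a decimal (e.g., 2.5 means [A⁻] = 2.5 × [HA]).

pKa = -log(3.50e-07) = 6.4559. pH = pKa + log([A⁻]/[HA]), so log([A⁻]/[HA]) = pH − pKa = 6.31 − 6.4559 = -0.1459. [A⁻]/[HA] = 10^(-0.1459) = 0.715

[A⁻]/[HA] = 0.715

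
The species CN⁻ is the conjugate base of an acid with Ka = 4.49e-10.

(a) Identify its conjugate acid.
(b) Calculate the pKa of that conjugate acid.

(a) The conjugate acid is formed by adding one H⁺ to CN⁻, giving HCN. (b) pKa = -log(Ka) = -log(4.49e-10) = 9.35.

Conjugate acid: HCN; pK_a = 9.35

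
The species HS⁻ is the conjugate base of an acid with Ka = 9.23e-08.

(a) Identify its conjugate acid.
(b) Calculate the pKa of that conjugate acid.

(a) The conjugate acid is formed by adding one H⁺ to HS⁻, giving H₂S. (b) pKa = -log(Ka) = -log(9.23e-08) = 7.03.

Conjugate acid: H₂S; pK_a = 7.03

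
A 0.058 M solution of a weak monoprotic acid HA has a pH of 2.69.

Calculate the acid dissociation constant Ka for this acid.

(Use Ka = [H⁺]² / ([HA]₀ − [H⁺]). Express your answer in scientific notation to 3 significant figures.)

[H⁺] = 10^(−pH) = 10^(−2.69) = 2.042e-03 M. For HA ⇌ H⁺ + A⁻, Ka = [H⁺][A⁻]/[HA] = [H⁺]² / ([HA]₀ − [H⁺]) = (2.042e-03)² / (0.058 − 2.042e-03) = 7.45e-05.

K_a = 7.45e-05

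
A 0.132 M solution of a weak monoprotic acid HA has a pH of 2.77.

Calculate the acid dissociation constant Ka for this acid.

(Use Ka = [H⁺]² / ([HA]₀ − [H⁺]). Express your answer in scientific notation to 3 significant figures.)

[H⁺] = 10^(−pH) = 10^(−2.77) = 1.698e-03 M. For HA ⇌ H⁺ + A⁻, Ka = [H⁺][A⁻]/[HA] = [H⁺]² / ([HA]₀ − [H⁺]) = (1.698e-03)² / (0.132 − 1.698e-03) = 2.21e-05.

K_a = 2.21e-05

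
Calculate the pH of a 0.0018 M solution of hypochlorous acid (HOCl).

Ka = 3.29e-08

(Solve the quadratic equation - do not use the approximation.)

x² + Ka×x - Ka×C = 0. Using quadratic formula: [H⁺] = 7.6790e-06

pH = 5.11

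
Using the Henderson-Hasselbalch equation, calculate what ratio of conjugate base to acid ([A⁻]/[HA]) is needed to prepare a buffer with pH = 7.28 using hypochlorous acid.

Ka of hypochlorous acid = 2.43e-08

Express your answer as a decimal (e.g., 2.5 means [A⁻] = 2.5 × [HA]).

pKa = -log(2.43e-08) = 7.6144. pH = pKa + log([A⁻]/[HA]), so log([A⁻]/[HA]) = pH − pKa = 7.28 − 7.6144 = -0.3344. [A⁻]/[HA] = 10^(-0.3344) = 0.463

[A⁻]/[HA] = 0.463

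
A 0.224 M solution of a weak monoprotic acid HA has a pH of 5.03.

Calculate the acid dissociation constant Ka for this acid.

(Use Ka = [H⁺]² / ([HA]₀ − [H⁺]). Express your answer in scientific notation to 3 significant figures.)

[H⁺] = 10^(−pH) = 10^(−5.03) = 9.333e-06 M. For HA ⇌ H⁺ + A⁻, Ka = [H⁺][A⁻]/[HA] = [H⁺]² / ([HA]₀ − [H⁺]) = (9.333e-06)² / (0.224 − 9.333e-06) = 3.89e-10.

K_a = 3.89e-10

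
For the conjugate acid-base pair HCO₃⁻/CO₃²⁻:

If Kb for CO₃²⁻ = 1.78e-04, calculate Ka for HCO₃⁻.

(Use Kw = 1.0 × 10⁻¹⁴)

For a conjugate pair Ka × Kb = Kw, so Ka = Kw/Kb = 1.0 × 10⁻¹⁴ / 1.78e-04 = 5.62e-11.

K_a = 5.62e-11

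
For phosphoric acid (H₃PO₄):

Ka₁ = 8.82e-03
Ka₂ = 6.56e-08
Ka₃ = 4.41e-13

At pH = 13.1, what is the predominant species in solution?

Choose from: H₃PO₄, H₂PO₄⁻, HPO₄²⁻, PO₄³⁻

pKa₁ = 2.05, pKa₂ = 7.18, pKa₃ = 12.36. For a polyprotic acid the predominant species crosses at each pKa: below pKa_n the protonated form dominates, above it the deprotonated form does. At pH = 13.1, the predominant species is PO₄³⁻.

PO₄³⁻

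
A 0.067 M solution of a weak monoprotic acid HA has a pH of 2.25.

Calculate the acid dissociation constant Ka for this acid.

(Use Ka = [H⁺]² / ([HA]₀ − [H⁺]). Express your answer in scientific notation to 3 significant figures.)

[H⁺] = 10^(−pH) = 10^(−2.25) = 5.623e-03 M. For HA ⇌ H⁺ + A⁻, Ka = [H⁺][A⁻]/[HA] = [H⁺]² / ([HA]₀ − [H⁺]) = (5.623e-03)² / (0.067 − 5.623e-03) = 5.15e-04.

K_a = 5.15e-04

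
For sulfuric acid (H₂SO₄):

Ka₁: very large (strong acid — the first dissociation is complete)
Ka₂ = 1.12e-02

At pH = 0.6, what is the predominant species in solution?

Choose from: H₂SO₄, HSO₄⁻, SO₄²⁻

The first dissociation is complete, so H₂SO₄ itself is never the predominant species in water; pKa₂ = -log(1.12e-02) = 1.95. For a polyprotic acid the predominant species crosses at each pKa: below pKa_n the protonated form dominates, above it the deprotonated form does. At pH = 0.6, the predominant species is HSO₄⁻.

HSO₄⁻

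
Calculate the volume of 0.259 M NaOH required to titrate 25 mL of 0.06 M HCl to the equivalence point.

At equivalence: moles acid = moles base. moles HCl = 0.06 × 25/1000 = 0.0015 mol. V_base = moles / 0.259 × 1000 = 5.8 mL.

V_{base} = 5.8 mL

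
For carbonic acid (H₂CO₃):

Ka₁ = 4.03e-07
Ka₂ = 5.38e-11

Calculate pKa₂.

pKa₂ = -log(Ka₂) = -log(5.38e-11) = 10.27.

pK_{a2} = 10.27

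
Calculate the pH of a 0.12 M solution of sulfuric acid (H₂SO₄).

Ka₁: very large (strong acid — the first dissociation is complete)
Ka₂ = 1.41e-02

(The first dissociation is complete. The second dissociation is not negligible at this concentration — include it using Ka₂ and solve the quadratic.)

First dissociation is complete: [H⁺]₀ = [HSO₄⁻]₀ = C = 0.12 M. Second dissociation HSO₄⁻ ⇌ H⁺ + SO₄²⁻: let x = [SO₄²⁻]. Ka₂ = (C + x)·x / (C − x) = 1.41e-02 → x² + (C + Ka₂)·x − Ka₂·C = 0 → x² + 0.13410·x − 1.692e-03 = 0. x = (−0.13410 + √(0.13410² + 4 × 1.692e-03)) / 2 = 1.1612e-02 M. [H⁺] = C + x = 0.12 + 1.1612e-02 = 1.3161e-01 M. pH = -log(1.3161e-01) = 0.88.

pH = 0.88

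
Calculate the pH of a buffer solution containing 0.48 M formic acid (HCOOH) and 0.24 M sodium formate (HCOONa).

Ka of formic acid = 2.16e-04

pKa = -log(2.16e-04) = 3.67. pH = pKa + log([A⁻]/[HA]) = 3.67 + log(0.24/0.48)

pH = 3.36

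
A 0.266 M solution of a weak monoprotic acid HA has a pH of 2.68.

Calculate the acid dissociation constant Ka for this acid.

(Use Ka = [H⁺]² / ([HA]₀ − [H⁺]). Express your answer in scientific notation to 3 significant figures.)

[H⁺] = 10^(−pH) = 10^(−2.68) = 2.089e-03 M. For HA ⇌ H⁺ + A⁻, Ka = [H⁺][A⁻]/[HA] = [H⁺]² / ([HA]₀ − [H⁺]) = (2.089e-03)² / (0.266 − 2.089e-03) = 1.65e-05.

K_a = 1.65e-05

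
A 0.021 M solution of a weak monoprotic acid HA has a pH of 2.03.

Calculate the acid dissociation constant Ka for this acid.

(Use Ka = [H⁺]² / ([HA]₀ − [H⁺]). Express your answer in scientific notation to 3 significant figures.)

[H⁺] = 10^(−pH) = 10^(−2.03) = 9.333e-03 M. For HA ⇌ H⁺ + A⁻, Ka = [H⁺][A⁻]/[HA] = [H⁺]² / ([HA]₀ − [H⁺]) = (9.333e-03)² / (0.021 − 9.333e-03) = 7.46e-03.

K_a = 7.46e-03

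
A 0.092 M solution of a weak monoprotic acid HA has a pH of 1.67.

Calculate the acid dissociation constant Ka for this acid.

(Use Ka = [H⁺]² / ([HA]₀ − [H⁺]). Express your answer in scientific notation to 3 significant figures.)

[H⁺] = 10^(−pH) = 10^(−1.67) = 2.138e-02 M. For HA ⇌ H⁺ + A⁻, Ka = [H⁺][A⁻]/[HA] = [H⁺]² / ([HA]₀ − [H⁺]) = (2.138e-02)² / (0.092 − 2.138e-02) = 6.47e-03.

K_a = 6.47e-03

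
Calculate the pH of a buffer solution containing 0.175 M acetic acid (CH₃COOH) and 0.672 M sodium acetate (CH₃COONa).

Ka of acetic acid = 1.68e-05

pKa = -log(1.68e-05) = 4.77. pH = pKa + log([A⁻]/[HA]) = 4.77 + log(0.672/0.175)

pH = 5.36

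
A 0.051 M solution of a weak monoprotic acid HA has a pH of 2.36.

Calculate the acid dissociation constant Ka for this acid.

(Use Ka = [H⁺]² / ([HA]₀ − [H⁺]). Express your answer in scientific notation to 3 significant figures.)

[H⁺] = 10^(−pH) = 10^(−2.36) = 4.365e-03 M. For HA ⇌ H⁺ + A⁻, Ka = [H⁺][A⁻]/[HA] = [H⁺]² / ([HA]₀ − [H⁺]) = (4.365e-03)² / (0.051 − 4.365e-03) = 4.09e-04.

K_a = 4.09e-04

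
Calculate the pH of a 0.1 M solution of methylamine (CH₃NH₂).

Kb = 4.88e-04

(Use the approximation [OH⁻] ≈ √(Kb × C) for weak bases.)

[OH⁻] = √(Kb × C) = √(4.88e-04 × 0.1) = 6.9857e-03. pOH = 2.16, pH = 14 - pOH

pH = 11.84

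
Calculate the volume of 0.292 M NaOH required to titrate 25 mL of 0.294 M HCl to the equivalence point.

At equivalence: moles acid = moles base. moles HCl = 0.294 × 25/1000 = 0.00735 mol. V_base = moles / 0.292 × 1000 = 25.2 mL.

V_{base} = 25.2 mL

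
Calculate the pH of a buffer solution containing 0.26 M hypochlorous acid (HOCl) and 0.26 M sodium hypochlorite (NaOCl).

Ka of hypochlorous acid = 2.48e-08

pKa = -log(2.48e-08) = 7.61. pH = pKa + log([A⁻]/[HA]) = 7.61 + log(0.26/0.26)

pH = 7.61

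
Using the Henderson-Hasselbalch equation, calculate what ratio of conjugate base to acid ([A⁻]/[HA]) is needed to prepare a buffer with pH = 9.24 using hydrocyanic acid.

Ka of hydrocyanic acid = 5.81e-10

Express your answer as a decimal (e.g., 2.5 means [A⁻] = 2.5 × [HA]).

pKa = -log(5.81e-10) = 9.2358. pH = pKa + log([A⁻]/[HA]), so log([A⁻]/[HA]) = pH − pKa = 9.24 − 9.2358 = 0.0042. [A⁻]/[HA] = 10^(0.0042) = 1.01

[A⁻]/[HA] = 1.01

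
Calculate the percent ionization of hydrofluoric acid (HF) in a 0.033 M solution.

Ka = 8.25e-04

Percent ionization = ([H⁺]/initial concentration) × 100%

Using Ka equilibrium: x² + Ka×x - Ka×C = 0. Solving: [H⁺] = 4.8215e-03. Percent = (4.8215e-03/0.033) × 100

Percent ionization = 14.6%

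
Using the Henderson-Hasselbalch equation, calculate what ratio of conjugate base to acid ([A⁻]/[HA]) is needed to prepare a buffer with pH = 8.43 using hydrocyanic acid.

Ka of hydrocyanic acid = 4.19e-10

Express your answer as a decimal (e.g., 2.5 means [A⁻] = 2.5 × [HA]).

pKa = -log(4.19e-10) = 9.3778. pH = pKa + log([A⁻]/[HA]), so log([A⁻]/[HA]) = pH − pKa = 8.43 − 9.3778 = -0.9478. [A⁻]/[HA] = 10^(-0.9478) = 0.113

[A⁻]/[HA] = 0.113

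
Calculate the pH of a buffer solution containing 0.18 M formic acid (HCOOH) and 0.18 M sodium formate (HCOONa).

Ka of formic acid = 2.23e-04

pKa = -log(2.23e-04) = 3.65. pH = pKa + log([A⁻]/[HA]) = 3.65 + log(0.18/0.18)

pH = 3.65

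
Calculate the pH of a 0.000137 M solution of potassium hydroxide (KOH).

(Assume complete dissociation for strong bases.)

[OH⁻] = 0.000137 M for strong base. pOH = -log[OH⁻] = 3.86, pH = 14 - pOH

pH = 10.14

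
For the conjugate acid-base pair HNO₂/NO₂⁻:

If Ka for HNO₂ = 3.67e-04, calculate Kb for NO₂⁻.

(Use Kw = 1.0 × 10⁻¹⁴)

For a conjugate pair Ka × Kb = Kw, so Kb = Kw/Ka = 1.0 × 10⁻¹⁴ / 3.67e-04 = 2.72e-11.

K_b = 2.72e-11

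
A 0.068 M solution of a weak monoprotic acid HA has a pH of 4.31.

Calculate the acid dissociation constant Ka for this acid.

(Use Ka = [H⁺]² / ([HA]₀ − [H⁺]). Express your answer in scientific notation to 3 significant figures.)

[H⁺] = 10^(−pH) = 10^(−4.31) = 4.898e-05 M. For HA ⇌ H⁺ + A⁻, Ka = [H⁺][A⁻]/[HA] = [H⁺]² / ([HA]₀ − [H⁺]) = (4.898e-05)² / (0.068 − 4.898e-05) = 3.53e-08.

K_a = 3.53e-08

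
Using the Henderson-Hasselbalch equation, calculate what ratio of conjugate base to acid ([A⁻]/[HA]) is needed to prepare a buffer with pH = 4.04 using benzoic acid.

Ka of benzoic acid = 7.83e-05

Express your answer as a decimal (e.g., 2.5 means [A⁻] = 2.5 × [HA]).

pKa = -log(7.83e-05) = 4.1062. pH = pKa + log([A⁻]/[HA]), so log([A⁻]/[HA]) = pH − pKa = 4.04 − 4.1062 = -0.0662. [A⁻]/[HA] = 10^(-0.0662) = 0.859

[A⁻]/[HA] = 0.859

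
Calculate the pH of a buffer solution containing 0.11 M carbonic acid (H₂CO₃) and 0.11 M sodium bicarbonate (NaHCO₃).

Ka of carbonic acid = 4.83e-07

pKa = -log(4.83e-07) = 6.32. pH = pKa + log([A⁻]/[HA]) = 6.32 + log(0.11/0.11)

pH = 6.32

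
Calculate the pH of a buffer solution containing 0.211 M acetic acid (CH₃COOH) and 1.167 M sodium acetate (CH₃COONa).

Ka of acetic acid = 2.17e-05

pKa = -log(2.17e-05) = 4.66. pH = pKa + log([A⁻]/[HA]) = 4.66 + log(1.167/0.211)

pH = 5.41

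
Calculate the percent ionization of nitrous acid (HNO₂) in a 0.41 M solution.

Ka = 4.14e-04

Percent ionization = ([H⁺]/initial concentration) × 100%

Using Ka equilibrium: x² + Ka×x - Ka×C = 0. Solving: [H⁺] = 1.2823e-02. Percent = (1.2823e-02/0.41) × 100

Percent ionization = 3.13%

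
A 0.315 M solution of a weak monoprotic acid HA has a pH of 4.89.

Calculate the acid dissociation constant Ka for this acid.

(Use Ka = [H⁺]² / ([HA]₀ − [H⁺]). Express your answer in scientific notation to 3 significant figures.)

[H⁺] = 10^(−pH) = 10^(−4.89) = 1.288e-05 M. For HA ⇌ H⁺ + A⁻, Ka = [H⁺][A⁻]/[HA] = [H⁺]² / ([HA]₀ − [H⁺]) = (1.288e-05)² / (0.315 − 1.288e-05) = 5.27e-10.

K_a = 5.27e-10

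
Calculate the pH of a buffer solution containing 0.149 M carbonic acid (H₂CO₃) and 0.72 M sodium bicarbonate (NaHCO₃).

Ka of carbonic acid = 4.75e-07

pKa = -log(4.75e-07) = 6.32. pH = pKa + log([A⁻]/[HA]) = 6.32 + log(0.72/0.149)

pH = 7.01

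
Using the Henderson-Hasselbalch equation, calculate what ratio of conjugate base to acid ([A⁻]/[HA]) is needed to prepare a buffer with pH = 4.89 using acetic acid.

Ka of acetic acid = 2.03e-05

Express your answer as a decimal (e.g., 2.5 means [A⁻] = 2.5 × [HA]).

pKa = -log(2.03e-05) = 4.6925. pH = pKa + log([A⁻]/[HA]), so log([A⁻]/[HA]) = pH − pKa = 4.89 − 4.6925 = 0.1975. [A⁻]/[HA] = 10^(0.1975) = 1.58

[A⁻]/[HA] = 1.58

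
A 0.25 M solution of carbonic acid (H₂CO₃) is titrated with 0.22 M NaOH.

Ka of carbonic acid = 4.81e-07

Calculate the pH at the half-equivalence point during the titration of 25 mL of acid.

At half-equivalence [HA] = [A⁻], so Henderson-Hasselbalch gives pH = pKa = -log(4.81e-07) = 6.32.

pH = pKa = 6.32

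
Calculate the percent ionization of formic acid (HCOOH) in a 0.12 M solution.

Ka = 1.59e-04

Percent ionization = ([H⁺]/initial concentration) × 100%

Using Ka equilibrium: x² + Ka×x - Ka×C = 0. Solving: [H⁺] = 4.2893e-03. Percent = (4.2893e-03/0.12) × 100

Percent ionization = 3.57%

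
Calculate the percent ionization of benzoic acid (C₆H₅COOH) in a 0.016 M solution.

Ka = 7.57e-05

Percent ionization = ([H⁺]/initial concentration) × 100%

Using Ka equilibrium: x² + Ka×x - Ka×C = 0. Solving: [H⁺] = 1.0633e-03. Percent = (1.0633e-03/0.016) × 100

Percent ionization = 6.65%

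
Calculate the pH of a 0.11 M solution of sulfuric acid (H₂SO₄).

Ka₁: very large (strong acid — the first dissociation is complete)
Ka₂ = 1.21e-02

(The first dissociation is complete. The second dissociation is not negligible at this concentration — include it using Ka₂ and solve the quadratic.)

First dissociation is complete: [H⁺]₀ = [HSO₄⁻]₀ = C = 0.11 M. Second dissociation HSO₄⁻ ⇌ H⁺ + SO₄²⁻: let x = [SO₄²⁻]. Ka₂ = (C + x)·x / (C − x) = 1.21e-02 → x² + (C + Ka₂)·x − Ka₂·C = 0 → x² + 0.12210·x − 1.331e-03 = 0. x = (−0.12210 + √(0.12210² + 4 × 1.331e-03)) / 2 = 1.0070e-02 M. [H⁺] = C + x = 0.11 + 1.0070e-02 = 1.2007e-01 M. pH = -log(1.2007e-01) = 0.92.

pH = 0.92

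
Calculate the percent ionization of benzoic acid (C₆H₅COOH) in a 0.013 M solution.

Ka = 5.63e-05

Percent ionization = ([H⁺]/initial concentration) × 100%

Using Ka equilibrium: x² + Ka×x - Ka×C = 0. Solving: [H⁺] = 8.2782e-04. Percent = (8.2782e-04/0.013) × 100

Percent ionization = 6.37%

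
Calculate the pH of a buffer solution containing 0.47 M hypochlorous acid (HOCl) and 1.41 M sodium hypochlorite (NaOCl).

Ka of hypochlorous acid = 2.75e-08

pKa = -log(2.75e-08) = 7.56. pH = pKa + log([A⁻]/[HA]) = 7.56 + log(1.41/0.47)

pH = 8.04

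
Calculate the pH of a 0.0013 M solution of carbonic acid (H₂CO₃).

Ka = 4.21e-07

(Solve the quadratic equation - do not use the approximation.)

x² + Ka×x - Ka×C = 0. Using quadratic formula: [H⁺] = 2.3185e-05

pH = 4.63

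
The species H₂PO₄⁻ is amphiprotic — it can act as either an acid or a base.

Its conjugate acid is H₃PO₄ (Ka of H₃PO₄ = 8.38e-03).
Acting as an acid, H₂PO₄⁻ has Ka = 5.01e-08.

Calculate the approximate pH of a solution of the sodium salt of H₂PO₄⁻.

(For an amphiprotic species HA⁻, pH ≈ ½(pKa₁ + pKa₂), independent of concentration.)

pKa₁ = -log(8.38e-03) = 2.08; pKa₂ = -log(5.01e-08) = 7.30. For an amphiprotic species, pH ≈ ½(pKa₁ + pKa₂) = ½(2.08 + 7.30) = 4.69.

pH = 4.69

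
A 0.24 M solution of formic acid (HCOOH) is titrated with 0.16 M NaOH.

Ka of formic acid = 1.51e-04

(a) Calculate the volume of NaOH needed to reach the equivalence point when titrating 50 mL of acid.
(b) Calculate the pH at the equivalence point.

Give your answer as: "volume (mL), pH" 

moles acid = 0.24 × 50/1000 = 0.012 mol; V_base = moles/0.16 × 1000 = 75.0 mL. At equivalence only the conjugate base is present: [A⁻] = 0.012/0.125 = 9.6000e-02 M. Kb = Kw/Ka = 6.62e-11; [OH⁻] = √(Kb × [A⁻]) = 2.5214e-06; pOH = 5.60; pH = 14 - pOH = 8.40.

V = 75.0 mL, pH = 8.40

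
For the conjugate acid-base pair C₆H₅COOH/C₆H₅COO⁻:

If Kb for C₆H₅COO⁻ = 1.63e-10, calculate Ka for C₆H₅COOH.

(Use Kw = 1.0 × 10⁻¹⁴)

For a conjugate pair Ka × Kb = Kw, so Ka = Kw/Kb = 1.0 × 10⁻¹⁴ / 1.63e-10 = 6.13e-05.

K_a = 6.13e-05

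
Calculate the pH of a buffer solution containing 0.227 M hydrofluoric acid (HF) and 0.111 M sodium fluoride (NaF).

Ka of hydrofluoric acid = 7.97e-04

pKa = -log(7.97e-04) = 3.10. pH = pKa + log([A⁻]/[HA]) = 3.10 + log(0.111/0.227)

pH = 2.79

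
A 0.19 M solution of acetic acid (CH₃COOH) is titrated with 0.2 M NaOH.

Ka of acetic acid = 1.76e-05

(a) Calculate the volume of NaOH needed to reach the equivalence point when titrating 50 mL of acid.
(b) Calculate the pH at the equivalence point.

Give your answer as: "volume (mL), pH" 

moles acid = 0.19 × 50/1000 = 0.0095 mol; V_base = moles/0.2 × 1000 = 47.5 mL. At equivalence only the conjugate base is present: [A⁻] = 0.0095/0.098 = 9.7436e-02 M. Kb = Kw/Ka = 5.68e-10; [OH⁻] = √(Kb × [A⁻]) = 7.4405e-06; pOH = 5.13; pH = 14 - pOH = 8.87.

V = 47.5 mL, pH = 8.87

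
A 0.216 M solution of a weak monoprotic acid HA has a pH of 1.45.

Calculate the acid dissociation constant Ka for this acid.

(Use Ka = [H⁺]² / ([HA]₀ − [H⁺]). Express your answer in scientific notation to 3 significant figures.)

[H⁺] = 10^(−pH) = 10^(−1.45) = 3.548e-02 M. For HA ⇌ H⁺ + A⁻, Ka = [H⁺][A⁻]/[HA] = [H⁺]² / ([HA]₀ − [H⁺]) = (3.548e-02)² / (0.216 − 3.548e-02) = 6.97e-03.

K_a = 6.97e-03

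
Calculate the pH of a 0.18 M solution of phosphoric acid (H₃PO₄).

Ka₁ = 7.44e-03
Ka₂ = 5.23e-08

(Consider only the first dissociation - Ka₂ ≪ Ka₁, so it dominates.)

First dissociation dominates. From Ka₁ = [H⁺][HA⁻]/[H₂A], x² + Ka₁·x − Ka₁·C = 0 with C = 0.18 M and Ka₁ = 7.44e-03. Solving: [H⁺] = (−Ka₁ + √(Ka₁² + 4·Ka₁·C)) / 2 = 3.3064e-02 M. pH = -log(3.3064e-02) = 1.48.

pH = 1.48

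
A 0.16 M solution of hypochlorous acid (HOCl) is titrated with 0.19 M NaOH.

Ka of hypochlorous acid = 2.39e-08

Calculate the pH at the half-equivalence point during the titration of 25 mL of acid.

At half-equivalence [HA] = [A⁻], so Henderson-Hasselbalch gives pH = pKa = -log(2.39e-08) = 7.62.

pH = pKa = 7.62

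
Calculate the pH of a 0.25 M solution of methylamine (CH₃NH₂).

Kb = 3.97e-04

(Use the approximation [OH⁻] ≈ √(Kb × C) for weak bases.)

[OH⁻] = √(Kb × C) = √(3.97e-04 × 0.25) = 9.9624e-03. pOH = 2.00, pH = 14 - pOH

pH = 12.00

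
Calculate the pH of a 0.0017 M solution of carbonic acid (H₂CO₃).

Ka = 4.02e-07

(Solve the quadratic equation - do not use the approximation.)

x² + Ka×x - Ka×C = 0. Using quadratic formula: [H⁺] = 2.5942e-05

pH = 4.59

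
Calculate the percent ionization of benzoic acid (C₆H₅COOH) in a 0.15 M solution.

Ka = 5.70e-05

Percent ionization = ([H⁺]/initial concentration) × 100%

Using Ka equilibrium: x² + Ka×x - Ka×C = 0. Solving: [H⁺] = 2.8957e-03. Percent = (2.8957e-03/0.15) × 100

Percent ionization = 1.93%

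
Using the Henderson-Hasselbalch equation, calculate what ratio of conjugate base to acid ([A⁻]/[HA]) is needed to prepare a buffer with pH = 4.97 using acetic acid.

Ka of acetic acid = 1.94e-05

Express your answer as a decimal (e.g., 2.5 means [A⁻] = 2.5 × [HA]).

pKa = -log(1.94e-05) = 4.7122. pH = pKa + log([A⁻]/[HA]), so log([A⁻]/[HA]) = pH − pKa = 4.97 − 4.7122 = 0.2578. [A⁻]/[HA] = 10^(0.2578) = 1.81

[A⁻]/[HA] = 1.81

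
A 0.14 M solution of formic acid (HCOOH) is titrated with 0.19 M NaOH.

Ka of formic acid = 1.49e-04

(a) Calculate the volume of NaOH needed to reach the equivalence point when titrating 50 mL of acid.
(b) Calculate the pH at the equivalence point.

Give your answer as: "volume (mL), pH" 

moles acid = 0.14 × 50/1000 = 0.007 mol; V_base = moles/0.19 × 1000 = 36.8 mL. At equivalence only the conjugate base is present: [A⁻] = 0.007/0.087 = 8.0606e-02 M. Kb = Kw/Ka = 6.71e-11; [OH⁻] = √(Kb × [A⁻]) = 2.3259e-06; pOH = 5.63; pH = 14 - pOH = 8.37.

V = 36.8 mL, pH = 8.37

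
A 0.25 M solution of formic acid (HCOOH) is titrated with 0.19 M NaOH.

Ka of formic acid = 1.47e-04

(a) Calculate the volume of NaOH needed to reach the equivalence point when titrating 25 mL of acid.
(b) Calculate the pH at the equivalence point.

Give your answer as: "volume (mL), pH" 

moles acid = 0.25 × 25/1000 = 0.00625 mol; V_base = moles/0.19 × 1000 = 32.9 mL. At equivalence only the conjugate base is present: [A⁻] = 0.00625/0.058 = 1.0795e-01 M. Kb = Kw/Ka = 6.80e-11; [OH⁻] = √(Kb × [A⁻]) = 2.7100e-06; pOH = 5.57; pH = 14 - pOH = 8.43.

V = 32.9 mL, pH = 8.43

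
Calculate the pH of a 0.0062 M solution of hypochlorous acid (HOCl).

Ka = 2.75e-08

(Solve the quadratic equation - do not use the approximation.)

x² + Ka×x - Ka×C = 0. Using quadratic formula: [H⁺] = 1.3044e-05

pH = 4.88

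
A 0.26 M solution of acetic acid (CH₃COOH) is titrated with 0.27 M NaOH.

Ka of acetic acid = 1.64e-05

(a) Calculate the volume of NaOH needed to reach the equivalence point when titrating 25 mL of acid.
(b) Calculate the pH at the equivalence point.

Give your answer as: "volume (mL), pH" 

moles acid = 0.26 × 25/1000 = 0.0065 mol; V_base = moles/0.27 × 1000 = 24.1 mL. At equivalence only the conjugate base is present: [A⁻] = 0.0065/0.049 = 1.3245e-01 M. Kb = Kw/Ka = 6.10e-10; [OH⁻] = √(Kb × [A⁻]) = 8.9869e-06; pOH = 5.05; pH = 14 - pOH = 8.95.

V = 24.1 mL, pH = 8.95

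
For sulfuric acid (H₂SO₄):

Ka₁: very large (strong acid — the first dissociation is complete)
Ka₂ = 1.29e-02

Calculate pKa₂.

pKa₂ = -log(Ka₂) = -log(1.29e-02) = 1.89.

pK_{a2} = 1.89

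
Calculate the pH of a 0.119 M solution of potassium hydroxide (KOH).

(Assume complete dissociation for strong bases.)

[OH⁻] = 0.119 M for strong base. pOH = -log[OH⁻] = 0.92, pH = 14 - pOH

pH = 13.08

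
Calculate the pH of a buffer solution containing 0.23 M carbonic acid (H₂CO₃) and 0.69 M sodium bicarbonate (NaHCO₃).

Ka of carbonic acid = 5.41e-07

pKa = -log(5.41e-07) = 6.27. pH = pKa + log([A⁻]/[HA]) = 6.27 + log(0.69/0.23)

pH = 6.74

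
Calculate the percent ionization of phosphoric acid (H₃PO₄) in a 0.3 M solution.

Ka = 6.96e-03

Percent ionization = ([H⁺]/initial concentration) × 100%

Using Ka equilibrium: x² + Ka×x - Ka×C = 0. Solving: [H⁺] = 4.2347e-02. Percent = (4.2347e-02/0.3) × 100

Percent ionization = 14.1%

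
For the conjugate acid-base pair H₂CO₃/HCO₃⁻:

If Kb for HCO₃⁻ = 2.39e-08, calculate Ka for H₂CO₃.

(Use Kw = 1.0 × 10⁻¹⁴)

For a conjugate pair Ka × Kb = Kw, so Ka = Kw/Kb = 1.0 × 10⁻¹⁴ / 2.39e-08 = 4.18e-07.

K_a = 4.18e-07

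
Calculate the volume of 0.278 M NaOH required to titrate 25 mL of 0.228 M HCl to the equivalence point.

At equivalence: moles acid = moles base. moles HCl = 0.228 × 25/1000 = 0.0057 mol. V_base = moles / 0.278 × 1000 = 20.5 mL.

V_{base} = 20.5 mL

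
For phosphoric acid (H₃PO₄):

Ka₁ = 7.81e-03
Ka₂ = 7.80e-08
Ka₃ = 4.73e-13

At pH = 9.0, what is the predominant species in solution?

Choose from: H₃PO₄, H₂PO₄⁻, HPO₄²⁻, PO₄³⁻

pKa₁ = 2.11, pKa₂ = 7.11, pKa₃ = 12.33. For a polyprotic acid the predominant species crosses at each pKa: below pKa_n the protonated form dominates, above it the deprotonated form does. At pH = 9.0, the predominant species is HPO₄²⁻.

HPO₄²⁻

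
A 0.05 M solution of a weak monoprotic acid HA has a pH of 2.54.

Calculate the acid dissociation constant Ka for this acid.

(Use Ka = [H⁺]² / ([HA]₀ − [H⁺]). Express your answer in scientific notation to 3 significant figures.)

[H⁺] = 10^(−pH) = 10^(−2.54) = 2.884e-03 M. For HA ⇌ H⁺ + A⁻, Ka = [H⁺][A⁻]/[HA] = [H⁺]² / ([HA]₀ − [H⁺]) = (2.884e-03)² / (0.05 − 2.884e-03) = 1.77e-04.

K_a = 1.77e-04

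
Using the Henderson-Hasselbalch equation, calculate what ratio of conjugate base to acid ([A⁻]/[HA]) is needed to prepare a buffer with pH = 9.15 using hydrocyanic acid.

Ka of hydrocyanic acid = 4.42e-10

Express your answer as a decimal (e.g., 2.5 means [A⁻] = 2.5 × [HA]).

pKa = -log(4.42e-10) = 9.3546. pH = pKa + log([A⁻]/[HA]), so log([A⁻]/[HA]) = pH − pKa = 9.15 − 9.3546 = -0.2046. [A⁻]/[HA] = 10^(-0.2046) = 0.624

[A⁻]/[HA] = 0.624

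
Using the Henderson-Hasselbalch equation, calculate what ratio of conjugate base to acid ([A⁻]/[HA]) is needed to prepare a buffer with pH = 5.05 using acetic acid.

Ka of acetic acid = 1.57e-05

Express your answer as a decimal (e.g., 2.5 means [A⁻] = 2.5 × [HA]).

pKa = -log(1.57e-05) = 4.8041. pH = pKa + log([A⁻]/[HA]), so log([A⁻]/[HA]) = pH − pKa = 5.05 − 4.8041 = 0.2459. [A⁻]/[HA] = 10^(0.2459) = 1.76

[A⁻]/[HA] = 1.76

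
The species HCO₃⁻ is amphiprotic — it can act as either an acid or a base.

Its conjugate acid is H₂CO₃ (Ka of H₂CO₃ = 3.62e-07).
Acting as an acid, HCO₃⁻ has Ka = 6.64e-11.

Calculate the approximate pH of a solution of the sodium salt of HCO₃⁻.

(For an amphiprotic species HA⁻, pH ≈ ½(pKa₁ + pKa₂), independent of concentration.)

pKa₁ = -log(3.62e-07) = 6.44; pKa₂ = -log(6.64e-11) = 10.18. For an amphiprotic species, pH ≈ ½(pKa₁ + pKa₂) = ½(6.44 + 10.18) = 8.31.

pH = 8.31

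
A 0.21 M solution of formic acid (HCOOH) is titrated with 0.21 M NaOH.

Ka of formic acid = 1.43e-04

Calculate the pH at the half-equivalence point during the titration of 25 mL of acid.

At half-equivalence [HA] = [A⁻], so Henderson-Hasselbalch gives pH = pKa = -log(1.43e-04) = 3.84.

pH = pKa = 3.84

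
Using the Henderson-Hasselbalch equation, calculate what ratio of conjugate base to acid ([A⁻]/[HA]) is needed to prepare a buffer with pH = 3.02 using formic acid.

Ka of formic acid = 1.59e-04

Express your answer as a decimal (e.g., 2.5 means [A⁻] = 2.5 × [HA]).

pKa = -log(1.59e-04) = 3.7986. pH = pKa + log([A⁻]/[HA]), so log([A⁻]/[HA]) = pH − pKa = 3.02 − 3.7986 = -0.7786. [A⁻]/[HA] = 10^(-0.7786) = 0.166

[A⁻]/[HA] = 0.166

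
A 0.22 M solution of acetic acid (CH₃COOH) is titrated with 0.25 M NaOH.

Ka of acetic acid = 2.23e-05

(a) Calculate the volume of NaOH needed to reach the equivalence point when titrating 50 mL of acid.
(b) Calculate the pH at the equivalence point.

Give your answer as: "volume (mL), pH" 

moles acid = 0.22 × 50/1000 = 0.011 mol; V_base = moles/0.25 × 1000 = 44.0 mL. At equivalence only the conjugate base is present: [A⁻] = 0.011/0.094 = 1.1702e-01 M. Kb = Kw/Ka = 4.48e-10; [OH⁻] = √(Kb × [A⁻]) = 7.2440e-06; pOH = 5.14; pH = 14 - pOH = 8.86.

V = 44.0 mL, pH = 8.86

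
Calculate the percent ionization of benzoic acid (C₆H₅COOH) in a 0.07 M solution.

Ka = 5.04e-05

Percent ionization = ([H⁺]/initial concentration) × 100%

Using Ka equilibrium: x² + Ka×x - Ka×C = 0. Solving: [H⁺] = 1.8533e-03. Percent = (1.8533e-03/0.07) × 100

Percent ionization = 2.65%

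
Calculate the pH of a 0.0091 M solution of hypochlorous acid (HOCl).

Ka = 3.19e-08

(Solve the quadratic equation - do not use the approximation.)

x² + Ka×x - Ka×C = 0. Using quadratic formula: [H⁺] = 1.7022e-05

pH = 4.77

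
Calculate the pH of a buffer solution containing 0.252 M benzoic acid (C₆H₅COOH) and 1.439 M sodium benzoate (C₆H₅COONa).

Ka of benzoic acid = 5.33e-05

pKa = -log(5.33e-05) = 4.27. pH = pKa + log([A⁻]/[HA]) = 4.27 + log(1.439/0.252)

pH = 5.03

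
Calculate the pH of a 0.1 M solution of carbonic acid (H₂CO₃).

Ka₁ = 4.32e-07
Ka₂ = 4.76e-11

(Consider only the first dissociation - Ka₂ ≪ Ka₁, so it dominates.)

First dissociation dominates. From Ka₁ = [H⁺][HA⁻]/[H₂A], x² + Ka₁·x − Ka₁·C = 0 with C = 0.1 M and Ka₁ = 4.32e-07. Solving: [H⁺] = (−Ka₁ + √(Ka₁² + 4·Ka₁·C)) / 2 = 2.0763e-04 M. pH = -log(2.0763e-04) = 3.68.

pH = 3.68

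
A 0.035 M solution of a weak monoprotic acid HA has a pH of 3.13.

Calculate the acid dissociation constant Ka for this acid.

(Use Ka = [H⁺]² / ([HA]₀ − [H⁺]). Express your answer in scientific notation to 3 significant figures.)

[H⁺] = 10^(−pH) = 10^(−3.13) = 7.413e-04 M. For HA ⇌ H⁺ + A⁻, Ka = [H⁺][A⁻]/[HA] = [H⁺]² / ([HA]₀ − [H⁺]) = (7.413e-04)² / (0.035 − 7.413e-04) = 1.60e-05.

K_a = 1.60e-05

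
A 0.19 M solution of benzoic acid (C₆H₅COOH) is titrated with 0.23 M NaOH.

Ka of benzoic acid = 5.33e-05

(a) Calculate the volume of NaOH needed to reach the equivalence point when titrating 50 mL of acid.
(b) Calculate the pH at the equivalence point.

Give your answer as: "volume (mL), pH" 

moles acid = 0.19 × 50/1000 = 0.0095 mol; V_base = moles/0.23 × 1000 = 41.3 mL. At equivalence only the conjugate base is present: [A⁻] = 0.0095/0.091 = 1.0405e-01 M. Kb = Kw/Ka = 1.88e-10; [OH⁻] = √(Kb × [A⁻]) = 4.4183e-06; pOH = 5.35; pH = 14 - pOH = 8.65.

V = 41.3 mL, pH = 8.65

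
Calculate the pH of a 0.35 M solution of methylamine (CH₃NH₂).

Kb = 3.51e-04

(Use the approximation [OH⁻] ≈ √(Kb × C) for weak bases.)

[OH⁻] = √(Kb × C) = √(3.51e-04 × 0.35) = 1.1084e-02. pOH = 1.96, pH = 14 - pOH

pH = 12.04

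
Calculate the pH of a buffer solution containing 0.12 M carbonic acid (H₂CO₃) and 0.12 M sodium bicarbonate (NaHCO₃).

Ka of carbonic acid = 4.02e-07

pKa = -log(4.02e-07) = 6.40. pH = pKa + log([A⁻]/[HA]) = 6.40 + log(0.12/0.12)

pH = 6.40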